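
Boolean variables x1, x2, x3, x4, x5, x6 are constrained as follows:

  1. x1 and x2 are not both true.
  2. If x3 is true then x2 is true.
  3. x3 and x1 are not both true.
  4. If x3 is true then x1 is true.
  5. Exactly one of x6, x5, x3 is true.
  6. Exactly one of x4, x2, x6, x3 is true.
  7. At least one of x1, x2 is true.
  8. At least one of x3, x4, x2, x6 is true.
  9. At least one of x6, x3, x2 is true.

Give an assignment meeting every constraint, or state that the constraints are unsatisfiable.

x1=T, x2=F, x3=F, x4=F, x5=F, x6=T

  (1) x1=T, x2=F — not both ✓
  (2) x3=F ⇒ x2: vacuous ✓
  (3) x3=F, x1=T — not both ✓
  (4) x3=F ⇒ x1: vacuous ✓
  (5) {x6, x5, x3}: 1 true — exactly one ✓
  (6) {x4, x2, x6, x3}: 1 true — exactly one ✓
  (7) {x1, x2}: 1 true — at least one ✓
  (8) {x3, x4, x2, x6}: 1 true — at least one ✓
  (9) {x6, x3, x2}: 1 true — at least one ✓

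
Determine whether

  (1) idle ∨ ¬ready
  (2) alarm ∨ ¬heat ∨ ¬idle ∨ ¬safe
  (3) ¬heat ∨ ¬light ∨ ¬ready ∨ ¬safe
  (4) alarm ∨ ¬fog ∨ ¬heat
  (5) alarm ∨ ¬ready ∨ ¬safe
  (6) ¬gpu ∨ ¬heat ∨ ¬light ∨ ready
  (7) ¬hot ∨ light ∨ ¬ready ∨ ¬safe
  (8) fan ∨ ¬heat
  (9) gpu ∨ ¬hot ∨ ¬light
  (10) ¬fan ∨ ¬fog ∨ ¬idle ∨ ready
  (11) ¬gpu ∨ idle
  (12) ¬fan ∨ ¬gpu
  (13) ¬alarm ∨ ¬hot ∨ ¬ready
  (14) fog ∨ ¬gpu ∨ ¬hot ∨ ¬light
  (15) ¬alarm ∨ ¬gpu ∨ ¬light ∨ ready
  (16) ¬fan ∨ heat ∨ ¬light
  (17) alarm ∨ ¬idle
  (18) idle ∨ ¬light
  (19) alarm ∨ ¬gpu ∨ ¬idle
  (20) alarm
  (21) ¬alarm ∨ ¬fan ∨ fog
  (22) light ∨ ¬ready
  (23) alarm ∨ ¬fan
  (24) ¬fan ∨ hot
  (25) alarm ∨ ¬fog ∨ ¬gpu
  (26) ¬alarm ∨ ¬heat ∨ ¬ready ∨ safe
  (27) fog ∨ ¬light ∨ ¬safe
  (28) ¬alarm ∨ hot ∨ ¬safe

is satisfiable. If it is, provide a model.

fog=F, idle=F, hot=T, ready=F, fan=F, alarm=T, light=F, gpu=F, safe=T, heat=F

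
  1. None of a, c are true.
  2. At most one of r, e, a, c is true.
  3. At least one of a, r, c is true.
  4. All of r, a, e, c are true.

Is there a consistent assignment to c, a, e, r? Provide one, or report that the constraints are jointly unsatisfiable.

Case c = True:
  Constraint (1) is violated (c=T) — contradiction.
Case c = False:
  Constraint (4) is violated (c=F) — contradiction.
Both cases fail — unsatisfiable.

Unsatisfiable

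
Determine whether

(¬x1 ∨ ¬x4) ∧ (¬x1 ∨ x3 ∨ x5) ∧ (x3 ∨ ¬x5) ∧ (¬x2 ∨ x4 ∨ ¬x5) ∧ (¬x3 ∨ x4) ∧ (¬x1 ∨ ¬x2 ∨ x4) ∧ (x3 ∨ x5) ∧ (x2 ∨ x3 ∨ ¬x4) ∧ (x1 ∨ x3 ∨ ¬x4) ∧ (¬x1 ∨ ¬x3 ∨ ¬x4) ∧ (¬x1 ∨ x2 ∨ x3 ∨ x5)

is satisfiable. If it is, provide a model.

x1=F, x2=F, x3=T, x4=T, x5=T

Try x1 = True:
  (¬x1 ∨ ¬x4) forces x4 = False.
  (¬x3 ∨ x4) forces x3 = False.
  (¬x1 ∨ x3 ∨ x5) forces x5 = True.
  clause (x3 ∨ ¬x5) is falsified — backtrack.
So x1 = False.
Set x2 = False.
Set x3 = True.
  then (¬x3 ∨ x4) forces x4 = True.
Set x5 = True.
All clauses satisfied.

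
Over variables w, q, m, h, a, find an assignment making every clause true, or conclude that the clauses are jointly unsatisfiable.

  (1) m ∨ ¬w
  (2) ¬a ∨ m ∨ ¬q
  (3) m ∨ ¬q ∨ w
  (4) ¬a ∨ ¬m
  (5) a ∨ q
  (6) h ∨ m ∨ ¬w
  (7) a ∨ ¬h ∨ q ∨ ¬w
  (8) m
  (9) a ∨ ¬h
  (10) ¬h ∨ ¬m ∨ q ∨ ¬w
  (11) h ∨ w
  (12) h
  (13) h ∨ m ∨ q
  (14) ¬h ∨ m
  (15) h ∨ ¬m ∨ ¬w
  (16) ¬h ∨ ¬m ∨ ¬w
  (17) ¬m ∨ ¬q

Case m = True:
  (¬a ∨ ¬m) forces a = False.
  (a ∨ q) forces q = True.
  Clause (¬m ∨ ¬q) is falsified — contradiction.
Case m = False:
  Clause (m) is falsified — contradiction.
Both cases fail, so the formula is unsatisfiable.

UNSATISFIABLE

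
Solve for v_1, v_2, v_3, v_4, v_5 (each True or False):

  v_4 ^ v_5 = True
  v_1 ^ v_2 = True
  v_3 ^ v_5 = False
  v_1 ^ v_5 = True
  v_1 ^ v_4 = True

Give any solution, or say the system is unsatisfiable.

Unsatisfiable — no assignment works.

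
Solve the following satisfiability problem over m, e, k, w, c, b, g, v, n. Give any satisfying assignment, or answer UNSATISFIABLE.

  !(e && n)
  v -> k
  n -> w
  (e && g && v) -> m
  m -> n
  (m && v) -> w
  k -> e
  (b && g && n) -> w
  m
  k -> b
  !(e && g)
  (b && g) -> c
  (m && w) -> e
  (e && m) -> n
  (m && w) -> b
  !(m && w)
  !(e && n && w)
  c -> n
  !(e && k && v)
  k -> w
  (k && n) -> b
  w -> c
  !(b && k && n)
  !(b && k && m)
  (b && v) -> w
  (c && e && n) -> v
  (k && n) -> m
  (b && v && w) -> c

Unsatisfiable — no assignment works.

Case m = True:
  (!m || !w) forces w = False.
  (!m || n) forces n = True.
  Clause (!n || w) is falsified — contradiction.
Case m = False:
  Clause (m) is falsified — contradiction.
Both cases fail, so the formula is unsatisfiable.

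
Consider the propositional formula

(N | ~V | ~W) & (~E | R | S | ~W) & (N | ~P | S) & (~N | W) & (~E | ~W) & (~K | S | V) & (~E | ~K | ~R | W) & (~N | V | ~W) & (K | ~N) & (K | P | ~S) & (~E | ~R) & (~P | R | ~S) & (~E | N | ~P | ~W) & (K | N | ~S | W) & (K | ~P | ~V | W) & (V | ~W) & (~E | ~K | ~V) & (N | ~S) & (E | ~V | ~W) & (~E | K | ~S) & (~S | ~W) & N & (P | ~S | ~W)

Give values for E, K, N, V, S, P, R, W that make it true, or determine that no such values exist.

Case N = True:
  (~N | W) forces W = True.
  (~E | ~W) forces E = False.
  (~N | V | ~W) forces V = True.
  Clause (E | ~V | ~W) is falsified — contradiction.
Case N = False:
  Clause (N) is falsified — contradiction.
Both cases fail, so the formula is unsatisfiable.

Unsatisfiable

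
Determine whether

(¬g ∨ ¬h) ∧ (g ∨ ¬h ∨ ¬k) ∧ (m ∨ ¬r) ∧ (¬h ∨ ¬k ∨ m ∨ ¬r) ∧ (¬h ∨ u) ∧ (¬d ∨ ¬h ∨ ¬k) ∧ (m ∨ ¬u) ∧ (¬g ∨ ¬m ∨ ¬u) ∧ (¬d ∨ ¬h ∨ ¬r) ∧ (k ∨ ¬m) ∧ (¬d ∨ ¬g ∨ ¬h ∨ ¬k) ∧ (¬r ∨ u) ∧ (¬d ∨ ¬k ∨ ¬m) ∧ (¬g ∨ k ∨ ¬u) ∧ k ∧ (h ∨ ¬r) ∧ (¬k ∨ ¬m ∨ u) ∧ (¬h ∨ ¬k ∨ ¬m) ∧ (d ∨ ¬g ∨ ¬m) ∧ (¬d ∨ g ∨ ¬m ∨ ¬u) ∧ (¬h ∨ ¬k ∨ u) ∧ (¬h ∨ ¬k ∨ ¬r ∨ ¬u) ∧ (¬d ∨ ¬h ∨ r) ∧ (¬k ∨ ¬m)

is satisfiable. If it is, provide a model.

Unit clause (k) forces k = True.
In (¬k ∨ ¬m) only ¬m is left, so m = False.
In (m ∨ ¬r) only ¬r is left, so r = False.
In (m ∨ ¬u) only ¬u is left, so u = False.
In (¬h ∨ ¬k ∨ u) only ¬h is left, so h = False.
Set d = False.
Set g = False.
All clauses satisfied.

u=F; m=F; d=F; r=F; k=T; g=F; h=F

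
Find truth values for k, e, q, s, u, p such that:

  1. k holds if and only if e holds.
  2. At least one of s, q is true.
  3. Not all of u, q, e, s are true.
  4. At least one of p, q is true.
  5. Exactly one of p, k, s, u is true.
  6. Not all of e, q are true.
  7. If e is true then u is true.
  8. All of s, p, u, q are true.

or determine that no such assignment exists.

The formula is unsatisfiable.

Case s = True:
  (5) with s=T forces p = False.
  Constraint (8) is violated (p=F) — contradiction.
Case s = False:
  Constraint (8) is violated (s=F) — contradiction.
Both cases fail — unsatisfiable.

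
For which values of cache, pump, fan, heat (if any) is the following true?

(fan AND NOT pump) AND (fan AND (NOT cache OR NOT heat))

cache: False, pump: False, fan: True, heat: True

  fan AND NOT pump = True
    NOT pump = True
  fan AND (NOT cache OR NOT heat) = True
    NOT cache OR NOT heat = True
      NOT cache = True
      NOT heat = False
Both conjuncts True, so the formula holds.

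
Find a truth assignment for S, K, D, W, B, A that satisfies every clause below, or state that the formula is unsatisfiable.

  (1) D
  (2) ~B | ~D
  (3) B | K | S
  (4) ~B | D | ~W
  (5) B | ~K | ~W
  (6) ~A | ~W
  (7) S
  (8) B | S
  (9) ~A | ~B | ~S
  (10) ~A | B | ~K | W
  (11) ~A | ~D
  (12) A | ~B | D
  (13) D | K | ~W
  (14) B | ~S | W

S = True; K = False; D = True; W = True; B = False; A = False

Unit clause (D) forces D = True.
In (~B | ~D) only ~B is left, so B = False.
Unit clause (S) forces S = True.
In (~A | ~D) only ~A is left, so A = False.
In (B | ~S | W) only W is left, so W = True.
In (B | ~K | ~W) only ~K is left, so K = False.
All clauses satisfied.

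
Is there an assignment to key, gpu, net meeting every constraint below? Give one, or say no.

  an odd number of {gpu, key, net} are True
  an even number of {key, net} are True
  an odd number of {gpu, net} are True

key = False; gpu = True; net = False

{gpu, key, net}: 1 true → odd ✓
{key, net}: 0 true → even ✓
{gpu, net}: 1 true → odd ✓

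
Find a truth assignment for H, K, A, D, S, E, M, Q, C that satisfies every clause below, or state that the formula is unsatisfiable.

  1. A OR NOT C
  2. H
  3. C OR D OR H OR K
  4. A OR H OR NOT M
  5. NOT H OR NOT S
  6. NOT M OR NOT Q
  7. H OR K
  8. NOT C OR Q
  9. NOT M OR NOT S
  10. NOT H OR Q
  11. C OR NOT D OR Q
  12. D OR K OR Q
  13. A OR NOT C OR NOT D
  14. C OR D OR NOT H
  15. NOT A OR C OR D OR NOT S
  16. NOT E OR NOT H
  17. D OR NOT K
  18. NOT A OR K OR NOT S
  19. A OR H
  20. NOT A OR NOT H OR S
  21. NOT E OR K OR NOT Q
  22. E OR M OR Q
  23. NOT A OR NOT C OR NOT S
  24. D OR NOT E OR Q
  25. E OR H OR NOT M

Unit clause (H) forces H = True.
In (NOT H OR NOT S) only NOT S is left, so S = False.
In (NOT H OR Q) only Q is left, so Q = True.
In (NOT E OR NOT H) only NOT E is left, so E = False.
In (NOT A OR NOT H OR S) only NOT A is left, so A = False.
In (A OR NOT C) only NOT C is left, so C = False.
In (NOT M OR NOT Q) only NOT M is left, so M = False.
In (C OR D OR NOT H) only D is left, so D = True.
Set K = False.
All clauses satisfied.

H: True, K: False, A: False, D: True, S: False, E: False, M: False, Q: True, C: False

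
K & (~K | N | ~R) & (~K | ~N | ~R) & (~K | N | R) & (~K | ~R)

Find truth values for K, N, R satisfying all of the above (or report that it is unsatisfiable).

K: True, N: True, R: False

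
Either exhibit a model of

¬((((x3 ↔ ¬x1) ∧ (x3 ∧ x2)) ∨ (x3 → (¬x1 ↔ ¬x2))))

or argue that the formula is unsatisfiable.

x1: True, x2: False, x3: True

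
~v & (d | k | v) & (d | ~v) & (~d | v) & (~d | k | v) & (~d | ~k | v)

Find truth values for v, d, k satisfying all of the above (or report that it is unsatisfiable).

v = False; d = False; k = True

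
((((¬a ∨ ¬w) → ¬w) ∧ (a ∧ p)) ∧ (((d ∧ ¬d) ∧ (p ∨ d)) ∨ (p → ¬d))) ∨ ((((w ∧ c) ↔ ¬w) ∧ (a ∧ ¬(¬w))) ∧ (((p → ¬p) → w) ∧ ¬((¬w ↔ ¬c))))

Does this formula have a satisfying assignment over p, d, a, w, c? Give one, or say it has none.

p = True; d = False; a = True; w = False; c = True

  ((((¬a ∨ ¬w) → ¬w) ∧ (a ∧ p)) ∧ (((d ∧ ¬d) ∧ (p ∨ d)) ∨ (p → ¬d))) ∨ ((((w ∧ c) ↔ ¬w) ∧ (a ∧ ¬(¬w))) ∧ (((p → ¬p) → w) ∧ ¬((¬w ↔ ¬c)))) = True
    (((¬a ∨ ¬w) → ¬w) ∧ (a ∧ p)) ∧ (((d ∧ ¬d) ∧ (p ∨ d)) ∨ (p → ¬d)) = True
      ((¬a ∨ ¬w) → ¬w) ∧ (a ∧ p) = True
        (¬a ∨ ¬w) → ¬w = True
          ¬a ∨ ¬w = True
            ¬a = False
            ¬w = True
          ¬w = True
        a ∧ p = True
      ((d ∧ ¬d) ∧ (p ∨ d)) ∨ (p → ¬d) = True
        (d ∧ ¬d) ∧ (p ∨ d) = False
          d ∧ ¬d = False
            ¬d = True
          p ∨ d = True
        p → ¬d = True
          ¬d = True
    (((w ∧ c) ↔ ¬w) ∧ (a ∧ ¬(¬w))) ∧ (((p → ¬p) → w) ∧ ¬((¬w ↔ ¬c))) = False
      ((w ∧ c) ↔ ¬w) ∧ (a ∧ ¬(¬w)) = False
        (w ∧ c) ↔ ¬w = False
          w ∧ c = False
          ¬w = True
        a ∧ ¬(¬w) = False
          ¬(¬w) = False
            ¬w = True
      ((p → ¬p) → w) ∧ ¬((¬w ↔ ¬c)) = True
        (p → ¬p) → w = True
          p → ¬p = False
            ¬p = False
        ¬((¬w ↔ ¬c)) = True
          ¬w ↔ ¬c = False
            ¬w = True
            ¬c = False
The formula evaluates to True.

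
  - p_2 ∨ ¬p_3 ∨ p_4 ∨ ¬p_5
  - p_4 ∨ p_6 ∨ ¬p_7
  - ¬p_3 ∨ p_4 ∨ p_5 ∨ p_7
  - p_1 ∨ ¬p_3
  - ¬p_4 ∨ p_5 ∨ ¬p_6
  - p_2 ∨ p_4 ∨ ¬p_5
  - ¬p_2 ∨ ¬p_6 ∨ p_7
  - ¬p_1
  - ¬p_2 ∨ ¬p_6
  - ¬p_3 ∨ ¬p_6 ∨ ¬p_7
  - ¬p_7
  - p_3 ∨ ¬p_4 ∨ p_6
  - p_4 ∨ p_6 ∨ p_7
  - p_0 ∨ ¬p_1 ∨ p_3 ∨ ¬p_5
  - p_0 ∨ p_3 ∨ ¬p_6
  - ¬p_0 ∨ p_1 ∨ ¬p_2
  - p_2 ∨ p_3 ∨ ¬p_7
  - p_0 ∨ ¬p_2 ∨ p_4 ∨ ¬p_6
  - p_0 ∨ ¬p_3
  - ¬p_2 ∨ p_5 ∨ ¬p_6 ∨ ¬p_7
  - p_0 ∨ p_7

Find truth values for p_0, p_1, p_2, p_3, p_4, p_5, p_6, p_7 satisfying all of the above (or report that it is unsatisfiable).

Unit clause (¬p_1) forces p_1 = False.
Unit clause (¬p_7) forces p_7 = False.
In (p_0 ∨ p_7) only p_0 is left, so p_0 = True.
In (p_1 ∨ ¬p_3) only ¬p_3 is left, so p_3 = False.
In (¬p_0 ∨ p_1 ∨ ¬p_2) only ¬p_2 is left, so p_2 = False.
Set p_4 = True.
  then (p_3 ∨ ¬p_4 ∨ p_6) forces p_6 = True.
  then (¬p_4 ∨ p_5 ∨ ¬p_6) forces p_5 = True.
All clauses satisfied.

p_0 = True, p_1 = False, p_2 = False, p_3 = False, p_4 = True, p_5 = True, p_6 = True, p_7 = False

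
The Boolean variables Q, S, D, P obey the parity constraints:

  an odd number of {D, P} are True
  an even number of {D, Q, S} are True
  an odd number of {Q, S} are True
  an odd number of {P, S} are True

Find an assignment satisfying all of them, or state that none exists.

Q: False, S: True, D: True, P: False

{D, P}: 1 true → odd ✓
{D, Q, S}: 2 true → even ✓
{Q, S}: 1 true → odd ✓
{P, S}: 1 true → odd ✓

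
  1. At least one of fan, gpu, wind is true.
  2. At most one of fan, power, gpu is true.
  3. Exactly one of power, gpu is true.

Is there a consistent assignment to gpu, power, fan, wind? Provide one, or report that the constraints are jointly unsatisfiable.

gpu: True; power: False; fan: False; wind: False

  (1) {fan, gpu, wind}: 1 true — at least one ✓
  (2) {fan, power, gpu}: 1 true — at most one ✓
  (3) {power, gpu}: 1 true — exactly one ✓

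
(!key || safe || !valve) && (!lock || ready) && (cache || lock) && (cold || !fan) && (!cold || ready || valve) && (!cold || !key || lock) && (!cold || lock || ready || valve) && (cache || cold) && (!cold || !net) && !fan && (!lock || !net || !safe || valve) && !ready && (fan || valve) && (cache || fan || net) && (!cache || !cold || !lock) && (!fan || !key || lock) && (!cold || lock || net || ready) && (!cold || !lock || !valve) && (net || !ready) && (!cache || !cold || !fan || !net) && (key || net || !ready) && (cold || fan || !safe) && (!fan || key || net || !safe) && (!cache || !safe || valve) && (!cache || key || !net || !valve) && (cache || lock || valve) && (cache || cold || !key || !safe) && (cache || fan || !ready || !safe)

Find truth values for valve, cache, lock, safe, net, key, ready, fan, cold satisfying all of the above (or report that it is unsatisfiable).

valve: True, cache: True, lock: False, safe: False, net: False, key: False, ready: False, fan: False, cold: False

Unit clause (!fan) forces fan = False.
Unit clause (!ready) forces ready = False.
In (fan || valve) only valve is left, so valve = True.
In (!lock || ready) only !lock is left, so lock = False.
In (cache || lock) only cache is left, so cache = True.
Try safe = True:
  (cold || fan || !safe) forces cold = True.
  (!cold || !key || lock) forces key = False.
  (!cold || !net) forces net = False.
  clause (!cold || lock || net || ready) is falsified — backtrack.
So safe = False.
  then (!key || safe || !valve) forces key = False.
  then (!cache || key || !net || !valve) forces net = False.
  then (!cold || lock || net || ready) forces cold = False.
All clauses satisfied.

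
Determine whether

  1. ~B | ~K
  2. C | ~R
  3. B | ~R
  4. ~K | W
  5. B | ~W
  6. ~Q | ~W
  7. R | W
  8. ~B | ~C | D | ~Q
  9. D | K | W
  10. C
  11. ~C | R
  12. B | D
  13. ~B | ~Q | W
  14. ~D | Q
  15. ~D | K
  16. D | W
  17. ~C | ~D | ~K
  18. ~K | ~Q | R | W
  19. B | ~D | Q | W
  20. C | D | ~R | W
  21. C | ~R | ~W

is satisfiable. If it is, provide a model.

K = False, W = True, D = False, R = True, C = True, B = True, Q = False

Unit clause (C) forces C = True.
In (~C | R) only R is left, so R = True.
In (B | ~R) only B is left, so B = True.
In (~B | ~K) only ~K is left, so K = False.
In (~D | K) only ~D is left, so D = False.
In (D | W) only W is left, so W = True.
In (~Q | ~W) only ~Q is left, so Q = False.
All clauses satisfied.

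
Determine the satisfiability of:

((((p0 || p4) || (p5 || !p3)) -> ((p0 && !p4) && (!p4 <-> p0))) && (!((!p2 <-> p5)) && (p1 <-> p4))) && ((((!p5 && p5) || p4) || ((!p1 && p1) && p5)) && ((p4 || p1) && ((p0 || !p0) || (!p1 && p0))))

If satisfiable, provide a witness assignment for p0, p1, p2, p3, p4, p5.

Case p4 = True: the conjunct ((p0 || p4) || (p5 || !p3)) -> ((p0 && !p4) && (!p4 <-> p0)) becomes (True || (p5 || !p3)) -> (False && !p0) = False.
Case p4 = False: the formula simplifies to (((p0 || (p5 || !p3)) -> (p0 && p0)) && (!((!p2 <-> p5)) && !p1)) && (((!p5 && p5) || ((!p1 && p1) && p5)) && (p1 && ((p0 || !p0) || (!p1 && p0)))).
  p1 = True: the conjunct !p1 is False.
  p1 = False: the conjunct p1 is False.
Both cases fail — unsatisfiable.

No satisfying assignment exists.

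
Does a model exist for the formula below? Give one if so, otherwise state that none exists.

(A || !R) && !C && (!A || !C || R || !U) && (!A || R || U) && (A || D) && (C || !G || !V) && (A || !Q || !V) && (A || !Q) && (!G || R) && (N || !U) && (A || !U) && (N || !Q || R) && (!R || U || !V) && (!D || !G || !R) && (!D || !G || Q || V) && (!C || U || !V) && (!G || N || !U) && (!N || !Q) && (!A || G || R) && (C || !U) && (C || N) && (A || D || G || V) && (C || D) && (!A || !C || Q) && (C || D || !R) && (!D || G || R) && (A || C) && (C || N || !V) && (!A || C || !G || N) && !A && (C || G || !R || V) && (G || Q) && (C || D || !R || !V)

Case A = True:
  Clause (!A) is falsified — contradiction.
Case A = False:
  (A || !R) forces R = False.
  (!C) forces C = False.
  Clause (A || C) is falsified — contradiction.
Both cases fail, so the formula is unsatisfiable.

Unsatisfiable — no assignment works.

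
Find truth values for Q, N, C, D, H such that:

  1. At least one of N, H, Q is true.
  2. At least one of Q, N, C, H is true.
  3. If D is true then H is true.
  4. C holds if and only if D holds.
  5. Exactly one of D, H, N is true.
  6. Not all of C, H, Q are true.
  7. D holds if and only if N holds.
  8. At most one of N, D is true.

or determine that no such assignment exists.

Q = True, N = False, C = False, D = False, H = True

  (1) {N, H, Q}: 2 true — at least one ✓
  (2) {Q, N, C, H}: 2 true — at least one ✓
  (3) D=F ⇒ H: vacuous ✓
  (4) C=F, D=F — same ✓
  (5) {D, H, N}: 1 true — exactly one ✓
  (6) {C, H, Q}: 2/3 true — not all ✓
  (7) D=F, N=F — same ✓
  (8) {N, D}: 0 true — at most one ✓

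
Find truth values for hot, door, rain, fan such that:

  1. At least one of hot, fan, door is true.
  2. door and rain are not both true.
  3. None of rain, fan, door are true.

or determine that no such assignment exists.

hot=T, door=F, rain=F, fan=F

  (1) {hot, fan, door}: 1 true — at least one ✓
  (2) door=F, rain=F — not both ✓
  (3) {rain, fan, door}: 0 true — none ✓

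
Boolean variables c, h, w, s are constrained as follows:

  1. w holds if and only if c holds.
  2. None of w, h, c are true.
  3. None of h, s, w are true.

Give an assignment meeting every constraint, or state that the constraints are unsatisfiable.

c = False, h = False, w = False, s = False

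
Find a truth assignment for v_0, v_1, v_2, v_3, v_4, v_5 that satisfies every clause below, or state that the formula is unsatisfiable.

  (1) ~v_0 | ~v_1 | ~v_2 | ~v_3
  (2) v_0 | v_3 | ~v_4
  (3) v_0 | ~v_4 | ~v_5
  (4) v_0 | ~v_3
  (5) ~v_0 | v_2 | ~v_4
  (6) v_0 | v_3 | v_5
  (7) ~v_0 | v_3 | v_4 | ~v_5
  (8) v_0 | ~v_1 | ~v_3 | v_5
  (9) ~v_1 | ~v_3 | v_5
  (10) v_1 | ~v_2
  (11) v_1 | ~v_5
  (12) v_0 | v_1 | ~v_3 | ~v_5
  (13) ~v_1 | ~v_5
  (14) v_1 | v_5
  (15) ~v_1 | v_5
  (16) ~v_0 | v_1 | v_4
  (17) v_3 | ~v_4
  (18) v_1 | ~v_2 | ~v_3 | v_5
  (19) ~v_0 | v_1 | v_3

Case v_5 = True:
  (v_1 | ~v_5) forces v_1 = True.
  Clause (~v_1 | ~v_5) is falsified — contradiction.
Case v_5 = False:
  (v_1 | v_5) forces v_1 = True.
  Clause (~v_1 | v_5) is falsified — contradiction.
Both cases fail, so the formula is unsatisfiable.

No satisfying assignment exists.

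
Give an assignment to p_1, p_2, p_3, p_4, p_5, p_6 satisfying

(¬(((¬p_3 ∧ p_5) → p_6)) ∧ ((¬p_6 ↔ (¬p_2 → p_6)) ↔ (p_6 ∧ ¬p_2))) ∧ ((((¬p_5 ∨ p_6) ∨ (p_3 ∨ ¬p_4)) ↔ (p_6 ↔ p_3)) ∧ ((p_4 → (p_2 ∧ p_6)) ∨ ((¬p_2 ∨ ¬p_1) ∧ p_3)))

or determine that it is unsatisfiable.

p_1 = True, p_2 = False, p_3 = False, p_4 = False, p_5 = True, p_6 = False

  ¬(((¬p_3 ∧ p_5) → p_6)) ∧ ((¬p_6 ↔ (¬p_2 → p_6)) ↔ (p_6 ∧ ¬p_2)) = True
    ¬(((¬p_3 ∧ p_5) → p_6)) = True
      (¬p_3 ∧ p_5) → p_6 = False
        ¬p_3 ∧ p_5 = True
          ¬p_3 = True
    (¬p_6 ↔ (¬p_2 → p_6)) ↔ (p_6 ∧ ¬p_2) = True
      ¬p_6 ↔ (¬p_2 → p_6) = False
        ¬p_6 = True
        ¬p_2 → p_6 = False
          ¬p_2 = True
      p_6 ∧ ¬p_2 = False
        ¬p_2 = True
  (((¬p_5 ∨ p_6) ∨ (p_3 ∨ ¬p_4)) ↔ (p_6 ↔ p_3)) ∧ ((p_4 → (p_2 ∧ p_6)) ∨ ((¬p_2 ∨ ¬p_1) ∧ p_3)) = True
    ((¬p_5 ∨ p_6) ∨ (p_3 ∨ ¬p_4)) ↔ (p_6 ↔ p_3) = True
      (¬p_5 ∨ p_6) ∨ (p_3 ∨ ¬p_4) = True
        ¬p_5 ∨ p_6 = False
          ¬p_5 = False
        p_3 ∨ ¬p_4 = True
          ¬p_4 = True
      p_6 ↔ p_3 = True
    (p_4 → (p_2 ∧ p_6)) ∨ ((¬p_2 ∨ ¬p_1) ∧ p_3) = True
      p_4 → (p_2 ∧ p_6) = True
        p_2 ∧ p_6 = False
      (¬p_2 ∨ ¬p_1) ∧ p_3 = False
        ¬p_2 ∨ ¬p_1 = True
          ¬p_2 = True
          ¬p_1 = False
Both conjuncts True, so the formula holds.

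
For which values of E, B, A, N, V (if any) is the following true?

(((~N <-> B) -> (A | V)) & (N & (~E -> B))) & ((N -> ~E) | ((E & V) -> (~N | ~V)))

E: False, B: True, A: False, N: True, V: True

  ((~N <-> B) -> (A | V)) & (N & (~E -> B)) = True
    (~N <-> B) -> (A | V) = True
      ~N <-> B = False
        ~N = False
      A | V = True
    N & (~E -> B) = True
      ~E -> B = True
        ~E = True
  (N -> ~E) | ((E & V) -> (~N | ~V)) = True
    N -> ~E = True
      ~E = True
    (E & V) -> (~N | ~V) = True
      E & V = False
      ~N | ~V = False
        ~N = False
        ~V = False
Both conjuncts True, so the formula holds.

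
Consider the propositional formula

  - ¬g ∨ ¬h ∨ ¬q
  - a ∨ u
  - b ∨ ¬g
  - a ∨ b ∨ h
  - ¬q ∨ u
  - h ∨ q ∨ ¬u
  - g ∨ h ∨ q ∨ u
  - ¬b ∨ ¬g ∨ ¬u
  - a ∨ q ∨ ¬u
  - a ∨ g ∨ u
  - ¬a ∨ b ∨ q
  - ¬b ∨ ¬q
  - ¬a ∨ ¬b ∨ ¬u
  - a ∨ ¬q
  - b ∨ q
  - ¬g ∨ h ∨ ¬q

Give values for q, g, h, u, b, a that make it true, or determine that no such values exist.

Set q = False.
  then (b ∨ q) forces b = True.
Set g = True.
  then (¬b ∨ ¬g ∨ ¬u) forces u = False.
  then (a ∨ u) forces a = True.
Set h = False.
All clauses satisfied.

q=F, g=T, h=F, u=F, b=T, a=T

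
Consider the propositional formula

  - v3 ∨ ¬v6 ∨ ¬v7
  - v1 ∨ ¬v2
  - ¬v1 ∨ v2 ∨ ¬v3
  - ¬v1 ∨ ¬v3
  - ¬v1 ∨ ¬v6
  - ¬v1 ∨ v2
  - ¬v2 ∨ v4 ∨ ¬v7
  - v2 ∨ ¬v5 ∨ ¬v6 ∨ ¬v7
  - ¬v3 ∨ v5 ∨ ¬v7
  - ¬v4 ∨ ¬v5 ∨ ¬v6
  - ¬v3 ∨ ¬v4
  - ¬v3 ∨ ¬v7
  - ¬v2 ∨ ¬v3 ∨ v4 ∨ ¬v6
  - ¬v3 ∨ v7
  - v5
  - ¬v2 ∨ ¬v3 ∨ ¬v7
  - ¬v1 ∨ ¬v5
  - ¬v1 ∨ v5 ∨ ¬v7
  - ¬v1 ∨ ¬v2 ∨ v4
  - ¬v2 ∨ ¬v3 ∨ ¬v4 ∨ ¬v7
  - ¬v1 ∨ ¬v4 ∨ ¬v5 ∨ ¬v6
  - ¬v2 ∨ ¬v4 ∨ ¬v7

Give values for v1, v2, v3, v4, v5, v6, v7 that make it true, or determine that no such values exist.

v1 = False, v2 = False, v3 = False, v4 = False, v5 = True, v6 = False, v7 = True

Unit clause (v5) forces v5 = True.
In (¬v1 ∨ ¬v5) only ¬v1 is left, so v1 = False.
In (v1 ∨ ¬v2) only ¬v2 is left, so v2 = False.
Try v3 = True:
  (¬v3 ∨ ¬v4) forces v4 = False.
  (¬v3 ∨ ¬v7) forces v7 = False.
  clause (¬v3 ∨ v7) is falsified — backtrack.
So v3 = False.
Set v4 = False.
Set v6 = False.
Set v7 = True.
All clauses satisfied.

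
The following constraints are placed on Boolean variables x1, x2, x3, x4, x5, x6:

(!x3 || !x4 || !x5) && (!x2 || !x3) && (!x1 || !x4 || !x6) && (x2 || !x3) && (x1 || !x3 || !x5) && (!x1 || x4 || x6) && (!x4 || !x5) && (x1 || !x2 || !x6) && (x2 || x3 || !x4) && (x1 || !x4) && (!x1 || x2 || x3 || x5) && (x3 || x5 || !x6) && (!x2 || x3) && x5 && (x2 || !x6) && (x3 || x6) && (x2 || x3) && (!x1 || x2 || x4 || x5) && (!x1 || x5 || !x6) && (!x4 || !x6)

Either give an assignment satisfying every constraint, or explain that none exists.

Case x2 = True:
  (!x2 || !x3) forces x3 = False.
  Clause (!x2 || x3) is falsified — contradiction.
Case x2 = False:
  (x2 || !x3) forces x3 = False.
  Clause (x2 || x3) is falsified — contradiction.
Both cases fail, so the formula is unsatisfiable.

Unsatisfiable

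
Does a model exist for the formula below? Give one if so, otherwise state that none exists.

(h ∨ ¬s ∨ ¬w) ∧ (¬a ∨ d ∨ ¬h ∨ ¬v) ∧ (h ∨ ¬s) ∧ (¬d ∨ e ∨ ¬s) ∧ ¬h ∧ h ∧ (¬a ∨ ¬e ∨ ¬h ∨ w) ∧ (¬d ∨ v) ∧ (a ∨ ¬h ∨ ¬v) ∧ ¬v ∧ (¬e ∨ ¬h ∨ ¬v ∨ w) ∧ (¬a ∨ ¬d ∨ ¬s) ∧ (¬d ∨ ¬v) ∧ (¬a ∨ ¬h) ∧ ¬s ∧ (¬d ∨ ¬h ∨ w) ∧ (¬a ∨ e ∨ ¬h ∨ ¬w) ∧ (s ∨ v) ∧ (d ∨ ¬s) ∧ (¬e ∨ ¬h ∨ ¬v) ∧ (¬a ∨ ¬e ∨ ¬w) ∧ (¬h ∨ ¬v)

Unsatisfiable

Case h = True:
  Clause (¬h) is falsified — contradiction.
Case h = False:
  Clause (h) is falsified — contradiction.
Both cases fail, so the formula is unsatisfiable.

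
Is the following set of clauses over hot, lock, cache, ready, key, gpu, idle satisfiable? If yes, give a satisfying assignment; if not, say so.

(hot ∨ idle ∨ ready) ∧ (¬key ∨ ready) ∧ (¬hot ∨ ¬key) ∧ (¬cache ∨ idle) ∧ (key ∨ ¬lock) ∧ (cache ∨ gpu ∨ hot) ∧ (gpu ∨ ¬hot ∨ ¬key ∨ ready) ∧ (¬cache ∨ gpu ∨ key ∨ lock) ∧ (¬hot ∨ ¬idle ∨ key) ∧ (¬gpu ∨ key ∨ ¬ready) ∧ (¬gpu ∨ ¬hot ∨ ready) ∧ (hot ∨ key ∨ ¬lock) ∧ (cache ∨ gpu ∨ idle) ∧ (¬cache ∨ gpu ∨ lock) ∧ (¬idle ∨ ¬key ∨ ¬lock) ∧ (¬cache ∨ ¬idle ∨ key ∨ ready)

hot = False, lock = False, cache = False, ready = False, key = False, gpu = True, idle = True

Set hot = False.
Set lock = False.
Set cache = False.
  then (cache ∨ gpu ∨ hot) forces gpu = True.
Set ready = False.
  then (hot ∨ idle ∨ ready) forces idle = True.
  then (¬key ∨ ready) forces key = False.
All clauses satisfied.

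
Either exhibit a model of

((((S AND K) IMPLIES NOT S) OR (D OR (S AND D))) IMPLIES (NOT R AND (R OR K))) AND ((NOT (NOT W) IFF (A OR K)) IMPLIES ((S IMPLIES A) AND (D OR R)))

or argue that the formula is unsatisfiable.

D = False, S = False, R = False, A = False, W = False, K = True

  (((S AND K) IMPLIES NOT S) OR (D OR (S AND D))) IMPLIES (NOT R AND (R OR K)) = True
    ((S AND K) IMPLIES NOT S) OR (D OR (S AND D)) = True
      (S AND K) IMPLIES NOT S = True
        S AND K = False
        NOT S = True
      D OR (S AND D) = False
        S AND D = False
    NOT R AND (R OR K) = True
      NOT R = True
      R OR K = True
  (NOT (NOT W) IFF (A OR K)) IMPLIES ((S IMPLIES A) AND (D OR R)) = True
    NOT (NOT W) IFF (A OR K) = False
      NOT (NOT W) = False
        NOT W = True
      A OR K = True
    (S IMPLIES A) AND (D OR R) = False
      S IMPLIES A = True
      D OR R = False
Both conjuncts True, so the formula holds.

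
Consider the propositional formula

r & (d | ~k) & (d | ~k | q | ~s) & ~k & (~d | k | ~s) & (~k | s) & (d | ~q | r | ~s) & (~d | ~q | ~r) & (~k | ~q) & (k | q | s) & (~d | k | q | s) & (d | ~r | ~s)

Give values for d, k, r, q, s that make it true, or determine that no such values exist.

d: False; k: False; r: True; q: True; s: False

Unit clause (r) forces r = True.
Unit clause (~k) forces k = False.
Try d = True:
  (~d | k | ~s) forces s = False.
  (~d | ~q | ~r) forces q = False.
  clause (k | q | s) is falsified — backtrack.
So d = False.
  then (d | ~r | ~s) forces s = False.
  then (k | q | s) forces q = True.
All clauses satisfied.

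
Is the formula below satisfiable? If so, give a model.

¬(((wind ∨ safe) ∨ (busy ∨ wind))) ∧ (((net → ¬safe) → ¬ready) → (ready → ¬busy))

ready = True, wind = False, safe = False, busy = False, net = True

  ¬(((wind ∨ safe) ∨ (busy ∨ wind))) = True
    (wind ∨ safe) ∨ (busy ∨ wind) = False
      wind ∨ safe = False
      busy ∨ wind = False
  ((net → ¬safe) → ¬ready) → (ready → ¬busy) = True
    (net → ¬safe) → ¬ready = False
      net → ¬safe = True
        ¬safe = True
      ¬ready = False
    ready → ¬busy = True
      ¬busy = True
Both conjuncts True, so the formula holds.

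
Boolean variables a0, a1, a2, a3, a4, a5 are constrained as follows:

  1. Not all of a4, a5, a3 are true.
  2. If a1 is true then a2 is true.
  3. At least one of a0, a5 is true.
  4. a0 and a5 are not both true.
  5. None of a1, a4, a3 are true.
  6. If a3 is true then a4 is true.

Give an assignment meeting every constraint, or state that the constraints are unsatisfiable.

a0 = True, a1 = False, a2 = False, a3 = False, a4 = False, a5 = False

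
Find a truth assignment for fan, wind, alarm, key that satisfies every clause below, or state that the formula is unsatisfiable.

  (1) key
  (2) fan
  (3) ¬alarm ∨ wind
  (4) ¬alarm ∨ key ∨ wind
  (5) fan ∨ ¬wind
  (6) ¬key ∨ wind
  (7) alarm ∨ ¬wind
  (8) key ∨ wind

fan=T, wind=T, alarm=T, key=T

Unit clause (key) forces key = True.
Unit clause (fan) forces fan = True.
In (¬key ∨ wind) only wind is left, so wind = True.
In (alarm ∨ ¬wind) only alarm is left, so alarm = True.
Check each clause:
  (key): key holds.
  (fan): fan holds.
  (¬alarm ∨ wind): wind holds.
  (¬alarm ∨ key ∨ wind): key holds.
  (fan ∨ ¬wind): fan holds.
  (¬key ∨ wind): wind holds.
  (alarm ∨ ¬wind): alarm holds.
  (key ∨ wind): key holds.
All clauses satisfied.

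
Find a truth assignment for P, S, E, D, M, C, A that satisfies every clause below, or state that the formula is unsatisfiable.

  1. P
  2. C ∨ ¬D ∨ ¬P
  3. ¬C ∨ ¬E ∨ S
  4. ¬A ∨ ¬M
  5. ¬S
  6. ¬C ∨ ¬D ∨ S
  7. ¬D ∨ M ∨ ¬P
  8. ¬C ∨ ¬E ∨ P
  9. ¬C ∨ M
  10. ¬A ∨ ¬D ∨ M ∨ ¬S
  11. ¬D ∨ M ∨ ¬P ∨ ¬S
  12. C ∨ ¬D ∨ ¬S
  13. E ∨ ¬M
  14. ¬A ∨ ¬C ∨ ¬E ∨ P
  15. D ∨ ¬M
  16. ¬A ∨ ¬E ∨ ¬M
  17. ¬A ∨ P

P = True, S = False, E = True, D = False, M = False, C = False, A = True

Unit clause (P) forces P = True.
Unit clause (¬S) forces S = False.
Set E = True.
  then (¬C ∨ ¬E ∨ S) forces C = False.
  then (C ∨ ¬D ∨ ¬P) forces D = False.
  then (D ∨ ¬M) forces M = False.
Set A = True.
All clauses satisfied.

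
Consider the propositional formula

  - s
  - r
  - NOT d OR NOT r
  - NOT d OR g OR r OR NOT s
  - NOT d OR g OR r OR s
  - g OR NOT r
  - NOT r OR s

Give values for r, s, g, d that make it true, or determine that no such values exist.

r = True, s = True, g = True, d = False

Unit clause (s) forces s = True.
Unit clause (r) forces r = True.
In (NOT d OR NOT r) only NOT d is left, so d = False.
In (g OR NOT r) only g is left, so g = True.
All clauses satisfied.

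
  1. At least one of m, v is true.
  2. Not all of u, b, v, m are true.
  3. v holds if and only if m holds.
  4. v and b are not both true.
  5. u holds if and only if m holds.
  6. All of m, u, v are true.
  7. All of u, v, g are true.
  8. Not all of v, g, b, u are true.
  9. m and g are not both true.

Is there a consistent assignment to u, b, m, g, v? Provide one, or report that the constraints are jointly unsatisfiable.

UNSATISFIABLE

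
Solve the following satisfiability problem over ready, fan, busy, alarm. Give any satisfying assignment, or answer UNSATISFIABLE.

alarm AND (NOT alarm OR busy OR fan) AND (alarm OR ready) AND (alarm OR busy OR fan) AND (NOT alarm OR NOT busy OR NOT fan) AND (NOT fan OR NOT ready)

Unit clause (alarm) forces alarm = True.
Set ready = False.
Set fan = False.
  then (NOT alarm OR busy OR fan) forces busy = True.
Check each clause:
  (alarm): alarm holds.
  (NOT alarm OR busy OR fan): busy holds.
  (alarm OR ready): alarm holds.
  (alarm OR busy OR fan): alarm holds.
  (NOT alarm OR NOT busy OR NOT fan): NOT fan holds.
  (NOT fan OR NOT ready): NOT fan holds.
All clauses satisfied.

ready=F, fan=F, busy=T, alarm=T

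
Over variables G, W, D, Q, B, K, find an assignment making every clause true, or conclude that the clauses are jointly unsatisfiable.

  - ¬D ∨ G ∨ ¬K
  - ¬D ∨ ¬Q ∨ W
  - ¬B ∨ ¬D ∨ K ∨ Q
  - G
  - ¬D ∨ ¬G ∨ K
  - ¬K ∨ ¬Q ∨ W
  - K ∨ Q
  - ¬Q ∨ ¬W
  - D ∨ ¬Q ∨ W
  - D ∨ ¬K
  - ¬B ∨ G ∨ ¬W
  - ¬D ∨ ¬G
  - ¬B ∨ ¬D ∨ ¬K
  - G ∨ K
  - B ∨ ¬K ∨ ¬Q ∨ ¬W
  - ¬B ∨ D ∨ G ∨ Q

Unsatisfiable — no assignment works.

Case G = True:
  (¬D ∨ ¬G) forces D = False.
  (D ∨ ¬K) forces K = False.
  (K ∨ Q) forces Q = True.
  (¬Q ∨ ¬W) forces W = False.
  Clause (D ∨ ¬Q ∨ W) is falsified — contradiction.
Case G = False:
  Clause (G) is falsified — contradiction.
Both cases fail, so the formula is unsatisfiable.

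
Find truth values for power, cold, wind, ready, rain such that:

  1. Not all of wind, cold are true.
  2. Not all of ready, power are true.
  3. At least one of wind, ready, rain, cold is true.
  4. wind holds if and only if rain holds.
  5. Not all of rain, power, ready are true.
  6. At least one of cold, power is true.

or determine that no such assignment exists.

power = False; cold = True; wind = False; ready = True; rain = False

  (1) {wind, cold}: 1/2 true — not all ✓
  (2) {ready, power}: 1/2 true — not all ✓
  (3) {wind, ready, rain, cold}: 2 true — at least one ✓
  (4) wind=F, rain=F — same ✓
  (5) {rain, power, ready}: 1/3 true — not all ✓
  (6) {cold, power}: 1 true — at least one ✓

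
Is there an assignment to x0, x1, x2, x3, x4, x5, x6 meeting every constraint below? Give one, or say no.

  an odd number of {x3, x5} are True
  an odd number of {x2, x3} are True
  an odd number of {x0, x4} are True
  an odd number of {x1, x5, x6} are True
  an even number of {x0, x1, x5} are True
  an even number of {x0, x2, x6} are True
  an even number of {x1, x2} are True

x0 = False, x1 = True, x2 = True, x3 = False, x4 = True, x5 = True, x6 = True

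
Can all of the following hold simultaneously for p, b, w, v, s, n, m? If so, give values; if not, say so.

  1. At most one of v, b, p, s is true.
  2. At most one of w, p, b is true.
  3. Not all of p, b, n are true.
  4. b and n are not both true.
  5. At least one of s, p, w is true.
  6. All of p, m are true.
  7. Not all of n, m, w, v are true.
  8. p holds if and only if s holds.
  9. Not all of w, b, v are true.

Unsatisfiable — no assignment works.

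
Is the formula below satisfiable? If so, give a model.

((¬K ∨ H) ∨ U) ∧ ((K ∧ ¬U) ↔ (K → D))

K = True; D = True; U = False; H = True

  (¬K ∨ H) ∨ U = True
    ¬K ∨ H = True
      ¬K = False
  (K ∧ ¬U) ↔ (K → D) = True
    K ∧ ¬U = True
      ¬U = True
    K → D = True
Both conjuncts True, so the formula holds.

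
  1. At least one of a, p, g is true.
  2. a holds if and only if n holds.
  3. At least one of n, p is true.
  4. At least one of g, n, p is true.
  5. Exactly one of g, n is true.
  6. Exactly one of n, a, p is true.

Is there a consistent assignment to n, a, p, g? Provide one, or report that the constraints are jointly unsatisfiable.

n = False, a = False, p = True, g = True

  (1) {a, p, g}: 2 true — at least one ✓
  (2) a=F, n=F — same ✓
  (3) {n, p}: 1 true — at least one ✓
  (4) {g, n, p}: 2 true — at least one ✓
  (5) {g, n}: 1 true — exactly one ✓
  (6) {n, a, p}: 1 true — exactly one ✓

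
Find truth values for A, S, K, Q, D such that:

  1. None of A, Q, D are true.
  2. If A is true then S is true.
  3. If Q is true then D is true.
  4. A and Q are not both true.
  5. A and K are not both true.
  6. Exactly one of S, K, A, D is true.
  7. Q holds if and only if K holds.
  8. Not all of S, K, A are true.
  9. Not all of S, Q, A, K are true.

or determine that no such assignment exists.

A = False; S = True; K = False; Q = False; D = False

  (1) {A, Q, D}: 0 true — none ✓
  (2) A=F ⇒ S: vacuous ✓
  (3) Q=F ⇒ D: vacuous ✓
  (4) A=F, Q=F — not both ✓
  (5) A=F, K=F — not both ✓
  (6) {S, K, A, D}: 1 true — exactly one ✓
  (7) Q=F, K=F — same ✓
  (8) {S, K, A}: 1/3 true — not all ✓
  (9) {S, Q, A, K}: 1/4 true — not all ✓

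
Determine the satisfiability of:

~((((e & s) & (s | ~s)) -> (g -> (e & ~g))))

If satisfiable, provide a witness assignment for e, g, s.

e = True, g = True, s = True

  ~((((e & s) & (s | ~s)) -> (g -> (e & ~g)))) = True
    ((e & s) & (s | ~s)) -> (g -> (e & ~g)) = False
      (e & s) & (s | ~s) = True
        e & s = True
        s | ~s = True
          ~s = False
      g -> (e & ~g) = False
        e & ~g = False
          ~g = False
The formula evaluates to True.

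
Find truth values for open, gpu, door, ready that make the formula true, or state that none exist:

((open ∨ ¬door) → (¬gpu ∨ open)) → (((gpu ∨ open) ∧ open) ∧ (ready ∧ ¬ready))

open: False, gpu: True, door: False, ready: True

  ((open ∨ ¬door) → (¬gpu ∨ open)) → (((gpu ∨ open) ∧ open) ∧ (ready ∧ ¬ready)) = True
    (open ∨ ¬door) → (¬gpu ∨ open) = False
      open ∨ ¬door = True
        ¬door = True
      ¬gpu ∨ open = False
        ¬gpu = False
    ((gpu ∨ open) ∧ open) ∧ (ready ∧ ¬ready) = False
      (gpu ∨ open) ∧ open = False
        gpu ∨ open = True
      ready ∧ ¬ready = False
        ¬ready = False
The formula evaluates to True.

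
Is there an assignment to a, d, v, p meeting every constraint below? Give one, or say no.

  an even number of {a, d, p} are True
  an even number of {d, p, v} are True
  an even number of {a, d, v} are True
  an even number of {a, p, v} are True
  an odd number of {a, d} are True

The formula is unsatisfiable.

Adding constraints 2, 4, 5 mod 2: every variable appears an even number of times on the left, so the left side is 0.
But the right sides sum to 1 (mod 2). 0 ≠ 1 — the system is inconsistent.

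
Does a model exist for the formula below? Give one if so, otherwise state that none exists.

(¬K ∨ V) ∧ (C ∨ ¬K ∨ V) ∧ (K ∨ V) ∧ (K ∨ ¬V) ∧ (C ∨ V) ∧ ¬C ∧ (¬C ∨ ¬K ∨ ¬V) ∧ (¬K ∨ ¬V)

Case K = True:
  (¬K ∨ V) forces V = True.
  Clause (¬K ∨ ¬V) is falsified — contradiction.
Case K = False:
  (K ∨ V) forces V = True.
  Clause (K ∨ ¬V) is falsified — contradiction.
Both cases fail, so the formula is unsatisfiable.

Unsatisfiable — no assignment works.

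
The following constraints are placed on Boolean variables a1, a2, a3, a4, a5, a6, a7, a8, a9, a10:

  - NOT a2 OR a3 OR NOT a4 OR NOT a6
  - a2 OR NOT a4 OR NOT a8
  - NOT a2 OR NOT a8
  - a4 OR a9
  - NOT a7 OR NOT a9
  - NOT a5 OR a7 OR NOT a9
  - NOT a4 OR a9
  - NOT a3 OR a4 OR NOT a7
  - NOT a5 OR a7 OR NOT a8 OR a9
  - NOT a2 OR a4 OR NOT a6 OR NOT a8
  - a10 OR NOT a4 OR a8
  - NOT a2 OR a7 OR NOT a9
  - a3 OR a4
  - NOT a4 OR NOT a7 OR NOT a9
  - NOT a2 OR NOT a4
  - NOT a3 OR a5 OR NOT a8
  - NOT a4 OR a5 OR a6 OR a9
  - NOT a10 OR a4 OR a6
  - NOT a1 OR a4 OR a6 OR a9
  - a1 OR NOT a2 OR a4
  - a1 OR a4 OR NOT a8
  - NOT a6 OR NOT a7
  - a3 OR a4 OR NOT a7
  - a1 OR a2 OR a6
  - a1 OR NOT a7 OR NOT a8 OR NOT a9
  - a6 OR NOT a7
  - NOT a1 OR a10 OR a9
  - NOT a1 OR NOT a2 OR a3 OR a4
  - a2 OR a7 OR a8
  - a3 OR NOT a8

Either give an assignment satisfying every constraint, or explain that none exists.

UNSATISFIABLE

Case a9 = True:
  (NOT a7 OR NOT a9) forces a7 = False.
  (NOT a5 OR a7 OR NOT a9) forces a5 = False.
  (NOT a2 OR a7 OR NOT a9) forces a2 = False.
  (a2 OR a7 OR a8) forces a8 = True.
  (a2 OR NOT a4 OR NOT a8) forces a4 = False.
  (a3 OR a4) forces a3 = True.
  Clause (NOT a3 OR a5 OR NOT a8) is falsified — contradiction.
Case a9 = False:
  (a4 OR a9) forces a4 = True.
  Clause (NOT a4 OR a9) is falsified — contradiction.
Both cases fail, so the formula is unsatisfiable.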